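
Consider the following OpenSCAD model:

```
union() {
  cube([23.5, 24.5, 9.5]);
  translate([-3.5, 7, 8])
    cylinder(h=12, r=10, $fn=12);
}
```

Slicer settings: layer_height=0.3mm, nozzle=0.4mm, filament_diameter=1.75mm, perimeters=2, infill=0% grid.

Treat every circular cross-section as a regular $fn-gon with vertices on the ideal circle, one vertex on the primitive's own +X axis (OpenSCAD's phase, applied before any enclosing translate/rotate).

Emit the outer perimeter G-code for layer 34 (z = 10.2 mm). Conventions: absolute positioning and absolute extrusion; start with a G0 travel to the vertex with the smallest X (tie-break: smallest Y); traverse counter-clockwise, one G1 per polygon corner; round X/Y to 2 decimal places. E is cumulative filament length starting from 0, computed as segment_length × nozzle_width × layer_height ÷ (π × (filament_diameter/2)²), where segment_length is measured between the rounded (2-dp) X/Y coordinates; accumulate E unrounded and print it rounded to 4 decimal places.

G0 X-13.50 Y7.00 Z10.20
G1 X-12.16 Y2.00 E0.2583
G1 X-8.50 Y-1.66 E0.5165
G1 X-3.50 Y-3.00 E0.7747
G1 X1.50 Y-1.66 E1.0330
G1 X5.16 Y2.00 E1.2912
G1 X6.50 Y7.00 E1.5495
G1 X5.16 Y12.00 E1.8077
G1 X1.50 Y15.66 E2.0660
G1 X-3.50 Y17.00 E2.3242
G1 X-8.50 Y15.66 E2.5825
G1 X-12.16 Y12.00 E2.8407
G1 X-13.50 Y7.00 E3.0990

At z = 10.2 mm: the cube does not reach this height (z outside [0, 9.5]); the r=10 cylinder at (-3.5, 7) gives a regular 12-gon of circumradius 10 (constant along its height); Taking the union: only the r=10 cylinder at (-3.5, 7) is present, so the union is just that shape — 1 connected region. The outline is a single polygon with 12 vertices. Extrusion per mm of travel: 0.4 × 0.3 / (π × 0.875²) = 0.049890. Accumulating E over each segment gives final E = 3.0990.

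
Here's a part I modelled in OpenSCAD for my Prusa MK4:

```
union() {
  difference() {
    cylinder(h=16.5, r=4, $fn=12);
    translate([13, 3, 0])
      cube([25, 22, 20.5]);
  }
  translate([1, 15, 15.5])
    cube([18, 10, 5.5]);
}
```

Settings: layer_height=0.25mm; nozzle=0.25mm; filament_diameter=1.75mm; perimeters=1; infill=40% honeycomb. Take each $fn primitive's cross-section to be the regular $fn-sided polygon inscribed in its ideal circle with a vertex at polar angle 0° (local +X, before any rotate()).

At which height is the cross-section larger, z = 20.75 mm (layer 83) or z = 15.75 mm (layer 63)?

Layer 83 (z = 20.75): the cylinder does not reach this height (z outside [0, 16.5]); the cube at (13, 3) is not intersected at this z (z outside [0, 20.5]); After the difference (first − rest): the first operand is absent here, so nothing remains; the cube at (1, 15) (footprint 18×10) is included at this height (area 180.00 mm²); Combining (union): only the 18×10 cube at (1, 15) is present, so the union is just that shape — area = 180.00 mm². So its area = 180.00 mm². Layer 63 (z = 15.75): the r=4 cylinder contributes a regular 12-gon of circumradius 4 (area = (12/2)·4.000²·sin(360°/12) = 48.00 mm²); the 25×22 cube at (13, 3) contributes its full rectangle (area 550.00 mm²); After the difference (first − rest): starting from the r=4 cylinder (48.00 mm²), the 25×22 cube at (13, 3) misses the remaining region (no effect) — area = 48.00 mm²; the 18×10 cube at (1, 15) contributes its full rectangle (area 180.00 mm²); Merging all regions: the 2 present regions are separate (no shared area or edge), so areas and boundary lengths simply add and each stays a separate island — area = 228.00 mm². So its area = 228.00 mm². Layer 63 is larger (228.00 vs 180.00 mm²).

layer 63 (z = 15.75 mm)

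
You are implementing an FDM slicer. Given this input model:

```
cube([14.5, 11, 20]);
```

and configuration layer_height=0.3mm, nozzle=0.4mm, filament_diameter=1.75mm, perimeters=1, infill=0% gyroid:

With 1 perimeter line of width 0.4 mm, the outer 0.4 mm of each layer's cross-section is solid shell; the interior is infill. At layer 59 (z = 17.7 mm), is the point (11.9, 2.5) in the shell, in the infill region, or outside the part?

infill

At z = 17.7 mm: the 14.5×11 cube contributes its full rectangle. Overall, the cross-section is a single solid region. The nearest boundary edge runs (0.00, 0.00)→(14.50, 0.00); distance from the point to it = 2.50 mm. The point is inside the cross-section and 2.50 mm from the nearest boundary — more than the 0.4 mm shell width (1 × 0.4), so it's in the infill interior.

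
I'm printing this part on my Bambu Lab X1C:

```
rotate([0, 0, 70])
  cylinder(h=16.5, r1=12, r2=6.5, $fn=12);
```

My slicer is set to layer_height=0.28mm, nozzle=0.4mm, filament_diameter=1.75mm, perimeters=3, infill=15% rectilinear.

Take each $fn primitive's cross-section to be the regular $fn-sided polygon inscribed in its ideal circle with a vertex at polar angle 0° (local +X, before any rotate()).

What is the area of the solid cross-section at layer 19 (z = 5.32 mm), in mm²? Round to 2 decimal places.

313.75 mm²

At z = 5.32 mm: the cone (r1=12→r2=6.5) has section circumradius 10.227 here — a regular 12-gon (area = (12/2)·10.227²·sin(360°/12) = 313.75 mm²); (rotated 70° about Z; rotation is an isometry so areas/perimeters/island counts are preserved). Overall, the cross-section is a single solid region. Net area = 313.75 mm².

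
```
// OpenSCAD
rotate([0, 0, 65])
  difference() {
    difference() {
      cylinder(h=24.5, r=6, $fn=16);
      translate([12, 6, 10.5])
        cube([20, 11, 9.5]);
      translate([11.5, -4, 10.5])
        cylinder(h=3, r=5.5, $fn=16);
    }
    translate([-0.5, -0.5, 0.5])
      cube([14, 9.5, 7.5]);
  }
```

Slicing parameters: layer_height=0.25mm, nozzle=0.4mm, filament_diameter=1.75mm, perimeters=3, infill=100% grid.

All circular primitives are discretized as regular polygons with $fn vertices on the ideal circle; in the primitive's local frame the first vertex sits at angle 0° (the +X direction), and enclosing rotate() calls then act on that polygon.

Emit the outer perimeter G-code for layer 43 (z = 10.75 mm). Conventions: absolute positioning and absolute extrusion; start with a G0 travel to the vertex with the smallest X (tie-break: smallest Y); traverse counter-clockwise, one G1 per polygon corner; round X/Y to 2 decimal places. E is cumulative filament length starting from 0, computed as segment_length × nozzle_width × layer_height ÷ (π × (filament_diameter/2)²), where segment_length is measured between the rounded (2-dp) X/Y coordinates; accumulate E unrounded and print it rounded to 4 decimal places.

G0 X-5.99 Y0.26 Z10.75
G1 X-5.64 Y-2.05 E0.0971
G1 X-4.42 Y-4.05 E0.1945
G1 X-2.54 Y-5.44 E0.2917
G1 X-0.26 Y-5.99 E0.3892
G1 X2.05 Y-5.64 E0.4864
G1 X4.05 Y-4.42 E0.5838
G1 X5.44 Y-2.54 E0.6810
G1 X5.99 Y-0.26 E0.7785
G1 X5.64 Y2.05 E0.8756
G1 X4.42 Y4.05 E0.9730
G1 X2.54 Y5.44 E1.0702
G1 X0.26 Y5.99 E1.1677
G1 X-2.05 Y5.64 E1.2649
G1 X-4.05 Y4.42 E1.3623
G1 X-5.44 Y2.54 E1.4595
G1 X-5.99 Y0.26 E1.5570

At z = 10.75 mm: the r=6 cylinder gives a regular 16-gon of circumradius 6 (constant along its height); the 20×11 cube at (12, 6) contributes its full rectangle; the cylinder at (11.5, -4): section is a regular 16-gon, circumradius r=5.5; Taking the first minus the rest: starting from the r=6 cylinder, the 20×11 cube at (12, 6) misses the remaining region (no effect); the r=5.5 cylinder at (11.5, -4) misses the remaining region (no effect) — 1 connected region; the cube at (-0.5, -0.5) does not reach this height (z outside [0.5, 8]); Taking the first minus the rest: none of the subtracted shapes is present at this height, so the result so far is unchanged — 1 connected region; (whole slice rotated 65° about Z — lengths, areas and connectivity unchanged). The outline is a single polygon with 16 vertices. Extrusion per mm of travel: 0.4 × 0.25 / (π × 0.875²) = 0.041575. Accumulating E over each segment gives final E = 1.5570.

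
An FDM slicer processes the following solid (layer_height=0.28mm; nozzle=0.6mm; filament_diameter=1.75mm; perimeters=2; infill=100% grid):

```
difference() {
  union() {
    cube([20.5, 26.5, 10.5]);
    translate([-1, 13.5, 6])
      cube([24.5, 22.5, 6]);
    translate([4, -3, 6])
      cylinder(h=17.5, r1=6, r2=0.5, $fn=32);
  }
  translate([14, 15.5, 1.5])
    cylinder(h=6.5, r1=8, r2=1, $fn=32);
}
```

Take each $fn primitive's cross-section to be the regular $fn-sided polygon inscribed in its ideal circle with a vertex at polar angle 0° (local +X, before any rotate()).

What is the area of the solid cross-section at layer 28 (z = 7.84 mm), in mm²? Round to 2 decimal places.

900.42 mm²

At z = 7.84 mm: the 20.5×26.5 cube contributes its full rectangle (area 543.25 mm²); the cube at (-1, 13.5) is present — its section is the full 24.5×22.5 rectangle (area 551.25 mm²); the cone at (4, -3): at t=0.105 of its height the radius interpolates to r₁+(r₂−r₁)t = 5.422, giving a regular 32-gon of that circumradius (area = (32/2)·5.422²·sin(360°/32) = 91.75 mm²); Merging all regions: the regions partially overlap — summed areas 1186.25 mm² minus the doubly-counted overlap 281.54 mm² gives 904.71 mm² — area = 904.71 mm²; the cone at (14, 15.5): at t=0.975 of its height the radius interpolates to r₁+(r₂−r₁)t = 1.172, giving a regular 32-gon of that circumradius (area = (32/2)·1.172²·sin(360°/32) = 4.29 mm²); After the difference (first − rest): starting from the result so far (904.71 mm²), the cone at (14, 15.5) lies wholly inside it (removes its full 4.29 mm² and its 7.35 mm outline becomes a hole wall) — area = 900.42 mm². Overall, the cross-section is one region with 1 hole. Net area = 900.42 mm².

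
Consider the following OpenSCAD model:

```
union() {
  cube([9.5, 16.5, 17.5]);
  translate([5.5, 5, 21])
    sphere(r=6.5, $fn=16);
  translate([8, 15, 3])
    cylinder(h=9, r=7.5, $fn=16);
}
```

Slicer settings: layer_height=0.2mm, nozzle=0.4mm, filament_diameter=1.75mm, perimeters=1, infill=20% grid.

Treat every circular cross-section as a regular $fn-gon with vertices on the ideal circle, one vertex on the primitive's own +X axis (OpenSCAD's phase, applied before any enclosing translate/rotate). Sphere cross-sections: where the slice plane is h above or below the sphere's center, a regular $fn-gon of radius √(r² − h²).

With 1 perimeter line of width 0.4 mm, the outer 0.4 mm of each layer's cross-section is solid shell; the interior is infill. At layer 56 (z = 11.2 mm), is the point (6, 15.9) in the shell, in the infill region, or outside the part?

infill

At z = 11.2 mm: the 9.5×16.5 cube contributes its full rectangle; the sphere at (5.5, 5) does not reach this height (|z−center|=9.800 > r=6.5); the r=7.5 cylinder at (8, 15) gives a regular 16-gon of circumradius 7.5 (constant along its height); Merging all regions: the regions partially overlap (shared area 67.35 mm²), so overlapping operands fuse into one piece — 1 connected region. Overall, the cross-section is a single solid region. The nearest boundary edge runs (1.07, 17.87)→(2.70, 20.30); distance from the point to it = 5.19 mm. The point is inside the cross-section and 5.19 mm from the nearest boundary — more than the 0.4 mm shell width (1 × 0.4), so it's in the infill interior.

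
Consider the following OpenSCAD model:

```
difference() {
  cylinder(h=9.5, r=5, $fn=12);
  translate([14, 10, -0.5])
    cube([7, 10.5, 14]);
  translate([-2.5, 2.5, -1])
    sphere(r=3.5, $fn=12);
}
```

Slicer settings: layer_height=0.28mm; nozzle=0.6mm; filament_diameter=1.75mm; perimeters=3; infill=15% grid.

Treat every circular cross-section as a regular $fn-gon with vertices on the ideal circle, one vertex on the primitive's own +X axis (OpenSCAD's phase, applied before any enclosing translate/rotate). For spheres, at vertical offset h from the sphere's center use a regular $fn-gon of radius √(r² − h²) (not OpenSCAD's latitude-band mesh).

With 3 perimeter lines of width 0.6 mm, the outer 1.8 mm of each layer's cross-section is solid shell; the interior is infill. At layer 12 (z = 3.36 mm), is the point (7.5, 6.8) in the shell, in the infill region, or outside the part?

outside

At z = 3.36 mm: the cylinder: section is a regular 12-gon, circumradius r=5; the cube at (14, 10) is present — its section is the full 7×10.5 rectangle; the sphere at (-2.5, 2.5) is absent (|z−center|=4.360 > r=3.5); Subtracting the remaining from the first: starting from the r=5 cylinder, the 7×10.5 cube at (14, 10) misses the remaining region (no effect) — 1 connected region. Overall, the cross-section is a single solid region. The nearest boundary edge runs (2.50, 4.33)→(4.33, 2.50); distance from the point to it = 5.28 mm. The point is not inside any of the regions above, so it lies outside the cross-section (5.28 mm from the nearest boundary).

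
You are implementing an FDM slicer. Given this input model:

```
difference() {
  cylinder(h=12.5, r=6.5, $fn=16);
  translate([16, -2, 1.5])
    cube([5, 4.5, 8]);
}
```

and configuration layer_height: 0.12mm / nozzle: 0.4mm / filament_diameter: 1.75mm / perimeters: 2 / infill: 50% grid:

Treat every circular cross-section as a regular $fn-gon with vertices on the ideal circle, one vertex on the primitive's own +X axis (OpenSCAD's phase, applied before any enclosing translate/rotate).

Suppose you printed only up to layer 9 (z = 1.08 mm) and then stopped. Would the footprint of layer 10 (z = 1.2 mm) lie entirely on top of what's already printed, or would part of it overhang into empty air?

Compare the two slices. At z = 1.08: the cylinder: section is a regular 16-gon, circumradius r=6.5 (area = (16/2)·6.500²·sin(360°/16) = 129.35 mm²); the cube at (16, -2) is absent (z outside [1.5, 9.5]); Taking the first minus the rest: none of the subtracted shapes is present at this height, so the r=6.5 cylinder is unchanged — area = 129.35 mm². At z = 1.2: the cylinder: section is a regular 16-gon, circumradius r=6.5 (area = (16/2)·6.500²·sin(360°/16) = 129.35 mm²); the cube at (16, -2) is absent (z outside [1.5, 9.5]); Subtracting the remaining from the first: none of the subtracted shapes is present at this height, so the r=6.5 cylinder is unchanged — area = 129.35 mm². Checking containment: the cross-section at z = 1.2 is a subset of the cross-section at z = 1.08.

entirely on top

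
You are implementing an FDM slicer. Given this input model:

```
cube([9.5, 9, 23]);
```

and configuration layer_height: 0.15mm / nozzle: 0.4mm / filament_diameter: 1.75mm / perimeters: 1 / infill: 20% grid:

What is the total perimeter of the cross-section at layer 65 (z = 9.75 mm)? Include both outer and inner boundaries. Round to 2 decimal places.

37.00 mm

At z = 9.75 mm: the 9.5×9 cube contributes its full rectangle (perimeter 37.00 mm). Overall, the cross-section is a single solid region. Total boundary length (outer) = 37.00 mm.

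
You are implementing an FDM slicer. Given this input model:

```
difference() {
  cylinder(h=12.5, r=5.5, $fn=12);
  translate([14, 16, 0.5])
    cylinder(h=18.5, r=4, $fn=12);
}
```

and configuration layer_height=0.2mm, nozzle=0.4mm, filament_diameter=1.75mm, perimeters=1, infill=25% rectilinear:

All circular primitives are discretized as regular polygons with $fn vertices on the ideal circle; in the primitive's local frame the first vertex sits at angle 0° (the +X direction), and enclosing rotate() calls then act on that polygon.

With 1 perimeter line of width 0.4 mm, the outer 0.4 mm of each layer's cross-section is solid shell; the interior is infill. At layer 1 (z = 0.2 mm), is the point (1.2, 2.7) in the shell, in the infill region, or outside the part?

At z = 0.2 mm: the r=5.5 cylinder gives a regular 12-gon of circumradius 5.5 (constant along its height); the cylinder at (14, 16) is not intersected at this z (z outside [0.5, 19]); Taking the first minus the rest: none of the subtracted shapes is present at this height, so the r=5.5 cylinder is unchanged — 1 connected region. Overall, the cross-section is a single solid region. The nearest boundary edge runs (2.75, 4.76)→(0.00, 5.50); distance from the point to it = 2.39 mm. The point is inside the cross-section and 2.39 mm from the nearest boundary — more than the 0.4 mm shell width (1 × 0.4), so it's in the infill interior.

infill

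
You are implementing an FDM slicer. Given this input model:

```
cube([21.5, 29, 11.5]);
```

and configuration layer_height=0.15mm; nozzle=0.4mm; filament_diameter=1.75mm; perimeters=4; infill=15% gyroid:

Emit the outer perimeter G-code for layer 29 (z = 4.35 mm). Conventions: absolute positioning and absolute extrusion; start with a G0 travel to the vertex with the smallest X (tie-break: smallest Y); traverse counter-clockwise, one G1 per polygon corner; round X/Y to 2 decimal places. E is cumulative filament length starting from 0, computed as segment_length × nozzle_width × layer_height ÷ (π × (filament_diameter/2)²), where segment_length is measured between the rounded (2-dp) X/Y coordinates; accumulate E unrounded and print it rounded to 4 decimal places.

G0 X0.00 Y0.00 Z4.35
G1 X21.50 Y0.00 E0.5363
G1 X21.50 Y29.00 E1.2597
G1 X0.00 Y29.00 E1.7960
G1 X0.00 Y0.00 E2.5195

At z = 4.35 mm: the 21.5×29 cube contributes its full rectangle. The outline is a single polygon with 4 vertices. Extrusion per mm of travel: 0.4 × 0.15 / (π × 0.875²) = 0.024945. Accumulating E over each segment gives final E = 2.5195.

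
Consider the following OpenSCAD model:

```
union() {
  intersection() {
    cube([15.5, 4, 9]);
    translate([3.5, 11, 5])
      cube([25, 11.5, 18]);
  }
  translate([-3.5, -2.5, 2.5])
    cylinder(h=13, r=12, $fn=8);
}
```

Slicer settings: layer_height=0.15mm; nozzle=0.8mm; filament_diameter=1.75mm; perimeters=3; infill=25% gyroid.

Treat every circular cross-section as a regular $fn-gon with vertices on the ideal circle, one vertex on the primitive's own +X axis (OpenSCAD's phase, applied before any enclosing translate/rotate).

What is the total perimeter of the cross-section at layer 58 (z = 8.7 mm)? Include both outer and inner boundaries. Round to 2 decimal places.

73.48 mm

At z = 8.7 mm: the 15.5×4 cube contributes its full rectangle (perimeter 39.00 mm); the cube at (3.5, 11) (footprint 25×11.5) is included at this height (perimeter 73.00 mm); Taking the intersection: the 25×11.5 cube at (3.5, 11) does not overlap the 15.5×4 cube (empty) — nothing remains; the r=12 cylinder at (-3.5, -2.5) gives a regular 8-gon of circumradius 12 (constant along its height) (perimeter = 2·8·12.000·sin(180°/8) = 73.48 mm); Combining (union): only the r=12 cylinder at (-3.5, -2.5) is present, so the union is just that shape — boundary = 73.48 mm. Overall, the cross-section is a single solid region. Total boundary length (outer) = 73.48 mm.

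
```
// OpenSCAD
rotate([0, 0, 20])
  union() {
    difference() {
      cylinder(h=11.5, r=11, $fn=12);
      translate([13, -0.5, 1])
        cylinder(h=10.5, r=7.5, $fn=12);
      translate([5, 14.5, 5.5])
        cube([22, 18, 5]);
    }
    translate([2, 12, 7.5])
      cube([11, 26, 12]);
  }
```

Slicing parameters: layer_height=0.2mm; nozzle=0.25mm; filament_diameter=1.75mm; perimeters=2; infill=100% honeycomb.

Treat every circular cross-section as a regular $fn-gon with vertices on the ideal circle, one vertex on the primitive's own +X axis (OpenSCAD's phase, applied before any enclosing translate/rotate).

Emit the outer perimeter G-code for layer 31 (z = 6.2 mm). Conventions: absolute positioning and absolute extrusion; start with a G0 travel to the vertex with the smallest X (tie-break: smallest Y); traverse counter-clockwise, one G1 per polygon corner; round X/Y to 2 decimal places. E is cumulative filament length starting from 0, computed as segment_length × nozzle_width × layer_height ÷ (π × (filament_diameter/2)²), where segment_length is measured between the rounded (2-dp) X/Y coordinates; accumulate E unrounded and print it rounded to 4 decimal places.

At z = 6.2 mm: the r=11 cylinder gives a regular 12-gon of circumradius 11 (constant along its height); the r=7.5 cylinder at (13, -0.5) gives a regular 12-gon of circumradius 7.5 (constant along its height); the cube at (5, 14.5) (footprint 22×18) is included at this height; Taking the first minus the rest: starting from the r=11 cylinder, the r=7.5 cylinder at (13, -0.5) partially overlaps it — only the 42.73 mm² overlap (of its 168.75 mm²) is removed, clipping the outline; the 22×18 cube at (5, 14.5) misses the remaining region (no effect) — 1 connected region; the cube at (2, 12) does not reach this height (z outside [7.5, 19.5]); Taking the union: only the result so far is present, so the union is just that shape — 1 connected region; (whole slice rotated 20° about Z — lengths, areas and connectivity unchanged). The outline is a single polygon with 14 vertices. Extrusion per mm of travel: 0.25 × 0.2 / (π × 0.875²) = 0.020788. Accumulating E over each segment gives final E = 1.4480.

G0 X-10.83 Y1.91 Z6.20
G1 X-10.34 Y-3.76 E0.1183
G1 X-7.07 Y-8.43 E0.2368
G1 X-1.91 Y-10.83 E0.3551
G1 X3.76 Y-10.34 E0.4734
G1 X8.43 Y-7.07 E0.5919
G1 X10.30 Y-3.05 E0.6841
G1 X7.57 Y-1.77 E0.7468
G1 X5.34 Y1.41 E0.8275
G1 X5.00 Y5.28 E0.9083
G1 X6.58 Y8.66 E0.9858
G1 X1.91 Y10.83 E1.0929
G1 X-3.76 Y10.34 E1.2112
G1 X-8.43 Y7.07 E1.3297
G1 X-10.83 Y1.91 E1.4480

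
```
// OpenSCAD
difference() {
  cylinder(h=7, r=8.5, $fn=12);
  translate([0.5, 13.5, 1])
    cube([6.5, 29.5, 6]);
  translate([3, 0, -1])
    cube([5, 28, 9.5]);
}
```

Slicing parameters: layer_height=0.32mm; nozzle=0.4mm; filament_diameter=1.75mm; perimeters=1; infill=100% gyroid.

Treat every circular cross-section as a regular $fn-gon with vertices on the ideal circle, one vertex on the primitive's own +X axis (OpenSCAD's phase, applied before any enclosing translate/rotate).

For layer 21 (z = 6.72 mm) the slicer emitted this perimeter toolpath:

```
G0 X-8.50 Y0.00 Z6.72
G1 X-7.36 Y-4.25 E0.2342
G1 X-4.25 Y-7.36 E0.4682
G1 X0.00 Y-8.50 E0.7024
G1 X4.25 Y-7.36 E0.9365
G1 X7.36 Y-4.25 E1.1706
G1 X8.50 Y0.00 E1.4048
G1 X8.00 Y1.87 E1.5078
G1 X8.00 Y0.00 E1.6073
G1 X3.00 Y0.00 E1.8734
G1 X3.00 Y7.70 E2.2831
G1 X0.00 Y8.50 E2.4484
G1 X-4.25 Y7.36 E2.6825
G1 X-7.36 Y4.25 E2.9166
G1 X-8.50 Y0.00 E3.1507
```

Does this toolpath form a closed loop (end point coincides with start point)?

Start point (G0): (-8.50, 0.00). End point (last G1): the path returns to the start — closed.

yes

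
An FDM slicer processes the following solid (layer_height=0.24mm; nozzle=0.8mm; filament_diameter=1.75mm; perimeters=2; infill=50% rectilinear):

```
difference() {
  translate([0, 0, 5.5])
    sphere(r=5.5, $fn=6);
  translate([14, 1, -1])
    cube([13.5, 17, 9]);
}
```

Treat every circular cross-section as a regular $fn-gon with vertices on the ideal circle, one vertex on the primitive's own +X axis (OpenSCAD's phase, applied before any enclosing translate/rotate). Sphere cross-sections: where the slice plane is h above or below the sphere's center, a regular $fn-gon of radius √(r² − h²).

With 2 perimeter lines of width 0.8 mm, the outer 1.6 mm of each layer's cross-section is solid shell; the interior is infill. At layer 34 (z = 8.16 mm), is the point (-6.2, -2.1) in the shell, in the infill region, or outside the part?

At z = 8.16 mm: the r=5.5 sphere contributes a regular 6-gon of circumradius √(5.5²−2.66²) = 4.814; the cube at (14, 1) is not intersected at this z (z outside [-1, 8]); After the difference (first − rest): none of the subtracted shapes is present at this height, so the r=5.5 sphere is unchanged — 1 connected region. Overall, the cross-section is a single solid region. The nearest boundary edge runs (-4.81, 0.00)→(-2.41, -4.17); distance from the point to it = 2.25 mm. The point is not inside any of the regions above, so it lies outside the cross-section (2.25 mm from the nearest boundary).

outside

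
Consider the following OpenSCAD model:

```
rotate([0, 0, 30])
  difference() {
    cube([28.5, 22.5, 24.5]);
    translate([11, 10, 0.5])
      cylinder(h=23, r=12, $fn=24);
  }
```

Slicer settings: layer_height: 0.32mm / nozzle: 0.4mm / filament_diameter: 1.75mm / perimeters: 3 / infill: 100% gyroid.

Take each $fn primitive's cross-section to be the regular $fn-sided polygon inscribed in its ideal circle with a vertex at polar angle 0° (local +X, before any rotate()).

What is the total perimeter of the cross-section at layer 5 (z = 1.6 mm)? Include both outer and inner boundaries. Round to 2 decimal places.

At z = 1.6 mm: the 28.5×22.5 cube contributes its full rectangle (perimeter 102.00 mm); the r=12 cylinder at (11, 10) gives a regular 24-gon of circumradius 12 (constant along its height) (perimeter = 2·24·12.000·sin(180°/24) = 75.18 mm); After the difference (first − rest): starting from the 28.5×22.5 cube, the r=12 cylinder at (11, 10) partially overlaps it — only the 424.36 mm² overlap (of its 447.24 mm²) is removed, clipping the outline — boundary = 131.92 mm; (rotated 30° about Z; rotation is an isometry so areas/perimeters/island counts are preserved). Overall, the cross-section has 2 separate islands. Total boundary length (outer) = 131.92 mm.

131.92 mm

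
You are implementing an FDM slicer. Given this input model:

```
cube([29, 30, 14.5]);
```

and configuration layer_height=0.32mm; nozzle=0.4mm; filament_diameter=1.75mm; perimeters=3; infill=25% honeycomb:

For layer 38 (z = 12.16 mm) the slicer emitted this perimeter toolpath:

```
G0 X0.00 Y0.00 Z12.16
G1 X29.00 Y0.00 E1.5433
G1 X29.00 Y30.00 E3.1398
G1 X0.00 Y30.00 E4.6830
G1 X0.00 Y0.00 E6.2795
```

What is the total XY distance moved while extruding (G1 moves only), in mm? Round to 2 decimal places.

118.00 mm

Sum the Euclidean lengths of each G1 segment: total = 118.00 mm.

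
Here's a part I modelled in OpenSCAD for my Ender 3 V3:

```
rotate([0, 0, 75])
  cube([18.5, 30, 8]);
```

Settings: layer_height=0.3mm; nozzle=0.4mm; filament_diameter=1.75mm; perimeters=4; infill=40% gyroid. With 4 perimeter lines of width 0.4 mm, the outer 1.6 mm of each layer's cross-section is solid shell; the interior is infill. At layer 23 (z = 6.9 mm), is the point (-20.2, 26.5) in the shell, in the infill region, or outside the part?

outside

At z = 6.9 mm: the cube (footprint 18.5×30) is included at this height; (rotated 75° about Z; rotation is an isometry so areas/perimeters/island counts are preserved). Overall, the cross-section is a single solid region. Undo the 75° rotation: the query point maps to (20.369, 26.370) in the un-rotated model frame. The nearest boundary edge runs (18.50, 0.00)→(18.50, 30.00); distance from the point to it = 1.87 mm. The point is not inside any of the regions above, so it lies outside the cross-section (1.87 mm from the nearest boundary).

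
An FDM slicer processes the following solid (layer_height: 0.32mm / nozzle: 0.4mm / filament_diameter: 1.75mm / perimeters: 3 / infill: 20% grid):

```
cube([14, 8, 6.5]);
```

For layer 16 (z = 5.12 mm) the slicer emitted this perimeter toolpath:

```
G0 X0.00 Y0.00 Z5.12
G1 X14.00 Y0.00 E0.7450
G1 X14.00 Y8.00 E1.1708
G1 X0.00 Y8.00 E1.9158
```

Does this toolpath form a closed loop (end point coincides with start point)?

no

Start point (G0): (0.00, 0.00). End point (last G1): the path does not return to the start — open.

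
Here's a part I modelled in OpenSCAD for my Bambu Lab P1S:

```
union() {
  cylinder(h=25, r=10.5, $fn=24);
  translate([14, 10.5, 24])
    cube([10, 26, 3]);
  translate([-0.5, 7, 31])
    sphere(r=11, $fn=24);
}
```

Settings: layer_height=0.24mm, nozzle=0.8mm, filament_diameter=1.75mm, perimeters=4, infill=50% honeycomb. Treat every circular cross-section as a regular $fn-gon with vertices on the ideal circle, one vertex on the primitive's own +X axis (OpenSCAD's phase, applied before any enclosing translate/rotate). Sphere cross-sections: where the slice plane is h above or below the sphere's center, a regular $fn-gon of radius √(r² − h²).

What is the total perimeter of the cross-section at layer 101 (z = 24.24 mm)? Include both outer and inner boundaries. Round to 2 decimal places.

At z = 24.24 mm: the r=10.5 cylinder contributes a regular 24-gon of circumradius 10.5 (perimeter = 2·24·10.500·sin(180°/24) = 65.79 mm); the 10×26 cube at (14, 10.5) contributes its full rectangle (perimeter 72.00 mm); the sphere at (-0.5, 7): section is a regular 24-gon, circumradius = √(r²−h²) = √(11²−6.76²) = 8.678 (perimeter = 2·24·8.678·sin(180°/24) = 54.37 mm); Combining (union): the regions partially overlap (shared area 152.63 mm²), so the edge portions inside another operand are dropped and the merged outline is re-measured after clipping — boundary = 146.93 mm. Overall, the cross-section has 2 separate islands. Total boundary length (outer) = 146.93 mm.

146.93 mm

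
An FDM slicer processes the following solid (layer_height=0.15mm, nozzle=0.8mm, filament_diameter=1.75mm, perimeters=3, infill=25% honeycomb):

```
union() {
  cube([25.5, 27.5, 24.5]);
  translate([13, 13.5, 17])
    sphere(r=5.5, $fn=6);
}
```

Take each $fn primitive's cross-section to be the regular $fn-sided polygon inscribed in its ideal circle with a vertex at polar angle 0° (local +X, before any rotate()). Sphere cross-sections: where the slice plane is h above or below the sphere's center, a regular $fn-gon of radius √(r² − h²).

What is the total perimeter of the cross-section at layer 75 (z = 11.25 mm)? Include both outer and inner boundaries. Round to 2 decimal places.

At z = 11.25 mm: the cube (footprint 25.5×27.5) is included at this height (perimeter 106.00 mm); the sphere at (13, 13.5) is not intersected at this z (|z−center|=5.750 > r=5.5); Merging all regions: only the 25.5×27.5 cube is present, so the union is just that shape — boundary = 106.00 mm. Overall, the cross-section is a single solid region. Total boundary length (outer) = 106.00 mm.

106.00 mm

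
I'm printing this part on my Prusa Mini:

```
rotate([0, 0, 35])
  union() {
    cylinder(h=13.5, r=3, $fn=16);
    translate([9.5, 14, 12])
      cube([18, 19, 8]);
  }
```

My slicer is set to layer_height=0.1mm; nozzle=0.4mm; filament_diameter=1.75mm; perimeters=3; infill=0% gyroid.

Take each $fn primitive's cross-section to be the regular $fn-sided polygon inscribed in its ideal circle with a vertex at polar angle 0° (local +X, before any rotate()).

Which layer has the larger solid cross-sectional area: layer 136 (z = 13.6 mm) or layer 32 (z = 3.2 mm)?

Layer 136 (z = 13.6): the cylinder is not intersected at this z (z outside [0, 13.5]); the cube at (9.5, 14) is present — its section is the full 18×19 rectangle (area 342.00 mm²); Combining (union): only the 18×19 cube at (9.5, 14) is present, so the union is just that shape — area = 342.00 mm²; (whole slice rotated 35° about Z — lengths, areas and connectivity unchanged). So its area = 342.00 mm². Layer 32 (z = 3.2): the cylinder: section is a regular 16-gon, circumradius r=3 (area = (16/2)·3.000²·sin(360°/16) = 27.55 mm²); the cube at (9.5, 14) is absent (z outside [12, 20]); Taking the union: only the r=3 cylinder is present, so the union is just that shape — area = 27.55 mm²; (rotated 35° about Z; rotation is an isometry so areas/perimeters/island counts are preserved). So its area = 27.55 mm². Layer 136 is larger (342.00 vs 27.55 mm²).

layer 136 (z = 13.6 mm)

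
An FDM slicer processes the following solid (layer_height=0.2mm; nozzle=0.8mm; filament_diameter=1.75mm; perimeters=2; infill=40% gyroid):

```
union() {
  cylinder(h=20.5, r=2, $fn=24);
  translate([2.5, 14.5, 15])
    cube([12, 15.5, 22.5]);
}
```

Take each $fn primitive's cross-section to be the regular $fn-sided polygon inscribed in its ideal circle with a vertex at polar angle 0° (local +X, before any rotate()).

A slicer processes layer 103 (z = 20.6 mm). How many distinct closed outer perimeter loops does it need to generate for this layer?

At z = 20.6 mm: the cylinder is not intersected at this z (z outside [0, 20.5]); the cube at (2.5, 14.5) is present — its section is the full 12×15.5 rectangle; Merging all regions: only the 12×15.5 cube at (2.5, 14.5) is present, so the union is just that shape — 1 connected region. The result has 1 disconnected region.

1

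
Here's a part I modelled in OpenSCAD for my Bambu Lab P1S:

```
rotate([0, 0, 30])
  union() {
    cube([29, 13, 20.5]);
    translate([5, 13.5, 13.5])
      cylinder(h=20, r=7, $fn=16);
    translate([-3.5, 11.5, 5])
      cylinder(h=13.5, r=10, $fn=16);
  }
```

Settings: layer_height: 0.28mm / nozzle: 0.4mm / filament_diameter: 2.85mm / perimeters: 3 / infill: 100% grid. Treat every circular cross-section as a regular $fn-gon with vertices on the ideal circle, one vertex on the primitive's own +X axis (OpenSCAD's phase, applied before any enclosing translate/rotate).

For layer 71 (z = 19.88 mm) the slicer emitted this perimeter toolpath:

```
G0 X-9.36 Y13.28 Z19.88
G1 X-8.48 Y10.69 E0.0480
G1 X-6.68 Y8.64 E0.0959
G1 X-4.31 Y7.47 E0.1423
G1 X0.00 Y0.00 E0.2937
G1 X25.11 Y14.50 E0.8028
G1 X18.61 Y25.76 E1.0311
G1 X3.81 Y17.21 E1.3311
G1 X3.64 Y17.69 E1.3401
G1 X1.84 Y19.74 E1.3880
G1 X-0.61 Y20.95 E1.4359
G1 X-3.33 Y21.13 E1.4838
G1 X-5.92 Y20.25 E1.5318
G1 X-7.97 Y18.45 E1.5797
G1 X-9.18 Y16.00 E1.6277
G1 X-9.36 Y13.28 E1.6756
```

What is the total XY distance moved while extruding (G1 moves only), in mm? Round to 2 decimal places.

95.44 mm

Sum the Euclidean lengths of each G1 segment: total = 95.44 mm.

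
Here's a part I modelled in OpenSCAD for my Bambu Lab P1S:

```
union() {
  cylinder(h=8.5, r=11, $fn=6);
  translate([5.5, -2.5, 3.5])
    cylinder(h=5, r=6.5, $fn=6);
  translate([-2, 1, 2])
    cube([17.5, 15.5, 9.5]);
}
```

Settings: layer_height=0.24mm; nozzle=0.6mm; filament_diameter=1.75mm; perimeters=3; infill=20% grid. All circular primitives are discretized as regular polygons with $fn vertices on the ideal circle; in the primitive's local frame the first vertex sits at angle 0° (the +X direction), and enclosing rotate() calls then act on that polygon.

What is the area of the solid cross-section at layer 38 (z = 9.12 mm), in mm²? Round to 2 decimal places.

271.25 mm²

At z = 9.12 mm: the cylinder is not intersected at this z (z outside [0, 8.5]); the cylinder at (5.5, -2.5) is absent (z outside [3.5, 8.5]); the cube at (-2, 1) (footprint 17.5×15.5) is included at this height (area 271.25 mm²); Combining (union): only the 17.5×15.5 cube at (-2, 1) is present, so the union is just that shape — area = 271.25 mm². Overall, the cross-section is a single solid region. Net area = 271.25 mm².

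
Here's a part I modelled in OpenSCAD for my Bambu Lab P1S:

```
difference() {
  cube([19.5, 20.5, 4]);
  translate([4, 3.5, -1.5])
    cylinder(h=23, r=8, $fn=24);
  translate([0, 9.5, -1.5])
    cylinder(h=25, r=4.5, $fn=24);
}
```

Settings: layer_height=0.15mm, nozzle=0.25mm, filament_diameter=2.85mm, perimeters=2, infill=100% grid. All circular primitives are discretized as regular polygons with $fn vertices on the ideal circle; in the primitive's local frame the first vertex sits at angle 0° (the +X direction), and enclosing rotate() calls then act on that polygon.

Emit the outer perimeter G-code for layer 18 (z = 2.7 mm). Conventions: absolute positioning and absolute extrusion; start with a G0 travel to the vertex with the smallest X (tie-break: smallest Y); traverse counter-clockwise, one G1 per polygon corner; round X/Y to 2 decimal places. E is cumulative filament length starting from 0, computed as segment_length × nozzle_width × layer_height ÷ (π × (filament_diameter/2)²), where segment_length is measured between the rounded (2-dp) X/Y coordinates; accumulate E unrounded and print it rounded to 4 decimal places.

G0 X0.00 Y14.00 Z2.70
G1 X1.16 Y13.85 E0.0069
G1 X2.25 Y13.40 E0.0138
G1 X3.18 Y12.68 E0.0207
G1 X3.90 Y11.75 E0.0276
G1 X4.00 Y11.50 E0.0292
G1 X6.07 Y11.23 E0.0415
G1 X8.00 Y10.43 E0.0538
G1 X9.66 Y9.16 E0.0661
G1 X10.93 Y7.50 E0.0783
G1 X11.73 Y5.57 E0.0906
G1 X12.00 Y3.50 E0.1029
G1 X11.73 Y1.43 E0.1152
G1 X11.14 Y0.00 E0.1243
G1 X19.50 Y0.00 E0.1734
G1 X19.50 Y20.50 E0.2939
G1 X0.00 Y20.50 E0.4085
G1 X0.00 Y14.00 E0.4467

At z = 2.7 mm: the 19.5×20.5 cube contributes its full rectangle; the cylinder at (4, 3.5): section is a regular 24-gon, circumradius r=8; the r=4.5 cylinder at (0, 9.5) gives a regular 24-gon of circumradius 4.5 (constant along its height); Taking the first minus the rest: starting from the 19.5×20.5 cube, the r=8 cylinder at (4, 3.5) partially overlaps it — only the 121.02 mm² overlap (of its 198.77 mm²) is removed, clipping the outline; the r=4.5 cylinder at (0, 9.5) partially overlaps it — only the 8.66 mm² overlap (of its 62.89 mm²) is removed, clipping the outline — 1 connected region. The outline is a single polygon with 17 vertices. Extrusion per mm of travel: 0.25 × 0.15 / (π × 1.425²) = 0.005878. Accumulating E over each segment gives final E = 0.4467.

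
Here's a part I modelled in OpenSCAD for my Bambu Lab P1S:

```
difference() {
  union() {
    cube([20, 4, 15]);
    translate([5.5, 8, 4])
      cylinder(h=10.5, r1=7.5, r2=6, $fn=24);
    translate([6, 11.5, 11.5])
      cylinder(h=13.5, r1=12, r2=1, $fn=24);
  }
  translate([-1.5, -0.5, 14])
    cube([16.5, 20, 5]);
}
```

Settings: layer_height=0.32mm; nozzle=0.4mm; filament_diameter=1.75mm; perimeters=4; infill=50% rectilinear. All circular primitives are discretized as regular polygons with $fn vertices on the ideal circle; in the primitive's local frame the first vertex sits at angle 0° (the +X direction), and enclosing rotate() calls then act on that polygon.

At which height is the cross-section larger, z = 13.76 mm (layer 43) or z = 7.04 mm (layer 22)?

Layer 43 (z = 13.76): the 20×4 cube contributes its full rectangle (area 80.00 mm²); the cone at (5.5, 8) contributes a regular 24-gon of circumradius 6.106 (interpolated between r1=7.5 and r2=6 at t=0.930) (area = (24/2)·6.106²·sin(360°/24) = 115.78 mm²); the cone at (6, 11.5): at t=0.167 of its height the radius interpolates to r₁+(r₂−r₁)t = 10.159, giving a regular 24-gon of that circumradius (area = (24/2)·10.159²·sin(360°/24) = 320.51 mm²); Taking the union: the regions partially overlap — summed areas 516.29 mm² minus the doubly-counted overlap 139.66 mm² gives 376.63 mm² — area = 376.63 mm²; the cube at (-1.5, -0.5) is absent (z outside [14, 19]); Taking the first minus the rest: none of the subtracted shapes is present at this height, so the result so far is unchanged — area = 376.63 mm². So its area = 376.63 mm². Layer 22 (z = 7.04): the cube is present — its section is the full 20×4 rectangle (area 80.00 mm²); the cone at (5.5, 8): at t=0.290 of its height the radius interpolates to r₁+(r₂−r₁)t = 7.066, giving a regular 24-gon of that circumradius (area = (24/2)·7.066²·sin(360°/24) = 155.06 mm²); the cone at (6, 11.5) is not intersected at this z (z outside [11.5, 25]); Combining (union): the regions partially overlap — summed areas 235.06 mm² minus the doubly-counted overlap 24.47 mm² gives 210.58 mm² — area = 210.58 mm²; the cube at (-1.5, -0.5) does not reach this height (z outside [14, 19]); Subtracting the remaining from the first: none of the subtracted shapes is present at this height, so that combined region is unchanged — area = 210.58 mm². So its area = 210.58 mm². Layer 43 is larger (376.63 vs 210.58 mm²).

layer 43 (z = 13.76 mm)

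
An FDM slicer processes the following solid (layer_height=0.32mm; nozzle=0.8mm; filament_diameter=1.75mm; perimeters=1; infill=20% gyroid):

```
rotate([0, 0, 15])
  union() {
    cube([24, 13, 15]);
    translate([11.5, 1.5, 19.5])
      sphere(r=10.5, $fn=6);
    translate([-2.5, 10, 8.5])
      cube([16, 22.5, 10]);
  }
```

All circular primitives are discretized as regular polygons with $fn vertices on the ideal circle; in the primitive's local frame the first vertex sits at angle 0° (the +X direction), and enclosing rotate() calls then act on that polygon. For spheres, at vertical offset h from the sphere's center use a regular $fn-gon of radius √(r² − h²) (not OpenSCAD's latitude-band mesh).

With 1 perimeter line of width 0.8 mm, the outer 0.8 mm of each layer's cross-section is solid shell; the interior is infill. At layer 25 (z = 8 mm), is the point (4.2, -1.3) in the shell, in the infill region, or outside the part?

outside

At z = 8 mm: the cube is present — its section is the full 24×13 rectangle; the sphere at (11.5, 1.5) is not intersected at this z (|z−center|=11.500 > r=10.5); the cube at (-2.5, 10) is not intersected at this z (z outside [8.5, 18.5]); Combining (union): only the 24×13 cube is present, so the union is just that shape — 1 connected region; (whole slice rotated 15° about Z — lengths, areas and connectivity unchanged). Overall, the cross-section is a single solid region. Undo the 15° rotation: the query point maps to (3.720, -2.343) in the un-rotated model frame. The nearest boundary edge runs (0.00, 0.00)→(24.00, 0.00); distance from the point to it = 2.34 mm. The point is not inside any of the regions above, so it lies outside the cross-section (2.34 mm from the nearest boundary).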